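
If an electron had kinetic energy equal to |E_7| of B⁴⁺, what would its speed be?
1.56264e+06 m/s (or 0.521% of c)

The binding energy at n = 7 for B⁴⁺ is:
E_7 = -13.6057 × 5²/7² = -6.94168367 eV
|E_7| = 6.94168367 eV

Convert to Joules:
KE = 6.94168367 eV × (1.602177 × 10⁻¹⁹ J/eV) = 1.1121806e-18 J

Using KE = ½mv²:
v = √(2·KE/m_e)
v = √(2 × 1.1121806e-18 J / 9.10938 × 10⁻³¹ kg)
v = 1.56264e+06 m/s

This is approximately 0.521% the speed of light.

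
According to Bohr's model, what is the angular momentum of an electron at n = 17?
1.79277e-33 J·s (or 17ℏ)

In the Bohr model, angular momentum is quantized:
L = nℏ

where ℏ = h/(2π) = 1.0545718e-34 J·s

For n = 17:
L = 17 × 1.0545718e-34 J·s
L = 1.79277e-33 J·s

This can also be written as L = 17ℏ.
The angular momentum is an integer multiple of the reduced Planck constant.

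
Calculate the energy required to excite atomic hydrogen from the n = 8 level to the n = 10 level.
0.08 eV

The energy levels of a hydrogen-like atom are E_n = -13.6057 eV / n².

Energy at n = 8: E_8 = -13.6057 / 8² = -0.21259 eV
Energy at n = 10: E_10 = -13.6057 / 10² = -0.13606 eV

The excitation energy is the difference:
ΔE = E_10 - E_8
ΔE = -0.13606 - (-0.21259)
ΔE = 0.08 eV

Since this is positive, energy must be absorbed (photon absorption).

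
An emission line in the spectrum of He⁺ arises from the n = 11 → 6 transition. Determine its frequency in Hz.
2.568e+14 Hz

First, find the transition energy:
E_11 = -13.6057 × 2² / 11² = -0.449775 eV
E_6 = -13.6057 × 2² / 6² = -1.511744 eV
|ΔE| = |E_6 - E_11| = 1.061969 eV

Convert to Joules: E = 1.061969 eV × (1.602177 × 10⁻¹⁹ J/eV) = 1.70146e-19 J

Using E = hf:
f = E/h = 1.70146e-19 J / (6.62607 × 10⁻³⁴ J·s)
f = 2.568e+14 Hz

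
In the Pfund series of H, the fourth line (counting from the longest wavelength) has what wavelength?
3295.19981 nm

The lines of a series are numbered from the longest wavelength (smallest ΔE) outward; the fourth line is the transition from n = n_f + 4 to n_f.
The Pfund series has all transitions ending at n_f = 5.

For H, the fourth line (δ-line) is the jump from n = 9 to n = 5:
E_9 = -13.6057 / 9² = -0.16797160494 eV
E_5 = -13.6057 / 5² = -0.54422800000 eV
ΔE = E_9 - E_5 = 0.37625639506 eV

λ = hc/E = 1239.84 eV·nm / 0.37625639506 eV
λ = 3295.19981 nm

This is the δ-line of the Pfund series in H.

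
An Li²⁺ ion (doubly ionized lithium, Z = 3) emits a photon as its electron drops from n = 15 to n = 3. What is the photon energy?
13.061472 eV

The energy levels are E_n = -13.6057 Z² eV / n².

Energy at n = 15: E_15 = -13.6057 × 3² / 15² = -0.544228000 eV
Energy at n = 3: E_3 = -13.6057 × 3² / 3² = -13.605700000 eV

For emission (electron falling to lower state), the photon energy is:
E_photon = E_15 - E_3 = |-0.544228000 - (-13.605700000)|
E_photon = 13.061472 eV

This energy is carried away by the emitted photon.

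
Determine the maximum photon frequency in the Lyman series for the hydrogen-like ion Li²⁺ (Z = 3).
2.96e+16 Hz

The series limit corresponds to the transition from n = ∞ to n = 1.
This is the highest energy (shortest wavelength) transition in the Lyman series.

E_∞ = 0 eV
E_1 = -13.6057 × 3² / 1² = -122.45130000 eV

Energy at series limit:
ΔE = E_∞ - E_1 = 0 - (-122.45130000) = 122.45130000 eV
E = 122.45130000 eV × (1.602177 × 10⁻¹⁹ J/eV) = 1.9619e-17 J
f = E/h = 1.9619e-17 J / (6.62607 × 10⁻³⁴ J·s) = 2.96e+16 Hz

This energy equals the ionization energy from the n = 1 state of Li²⁺.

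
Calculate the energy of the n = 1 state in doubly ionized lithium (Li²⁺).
-122.45 eV

For hydrogen-like ions, the energy levels scale with Z²:
E_n = -13.6057 Z² / n² eV

For Li²⁺ (Z = 3) at n = 1:
E_1 = -13.6057 × 3² / 1²
E_1 = -13.6057 × 9 / 1
E_1 = -122.4513 / 1
E_1 = -122.45 eV

The energy is 9 times more negative than hydrogen at the same n due to the stronger nuclear charge.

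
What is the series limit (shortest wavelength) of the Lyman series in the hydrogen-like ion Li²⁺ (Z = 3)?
10.12517 nm

The series limit corresponds to the transition from n = ∞ to n = 1.
This is the highest energy (shortest wavelength) transition in the Lyman series.

E_∞ = 0 eV
E_1 = -13.6057 × 3² / 1² = -122.4513000 eV

Energy at series limit:
ΔE = E_∞ - E_1 = 0 - (-122.4513000) = 122.4513000 eV
λ = hc/E = 1239.84 eV·nm / 122.4513000 eV = 10.12517 nm

This energy equals the ionization energy from the n = 1 state of Li²⁺.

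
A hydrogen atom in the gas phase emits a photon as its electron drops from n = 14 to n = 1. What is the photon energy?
13.536283 eV

The energy levels are E_n = -13.6057 eV / n².

Energy at n = 14: E_14 = -13.6057 / 14² = -0.069416837 eV
Energy at n = 1: E_1 = -13.6057 / 1² = -13.605700000 eV

For emission (electron falling to lower state), the photon energy is:
E_photon = E_14 - E_1 = |-0.069416837 - (-13.605700000)|
E_photon = 13.536283 eV

This energy is carried away by the emitted photon.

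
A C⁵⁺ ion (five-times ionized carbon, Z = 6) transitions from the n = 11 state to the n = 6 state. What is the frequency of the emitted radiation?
2.31105e+15 Hz

First, find the transition energy:
E_11 = -13.6057 × 6² / 11² = -4.04797686 eV
E_6 = -13.6057 × 6² / 6² = -13.60570000 eV
|ΔE| = |E_6 - E_11| = 9.55772314 eV

Convert to Joules: E = 9.55772314 eV × (1.602177 × 10⁻¹⁹ J/eV) = 1.5313164e-18 J

Using E = hf:
f = E/h = 1.5313164e-18 J / (6.62607 × 10⁻³⁴ J·s)
f = 2.31105e+15 Hz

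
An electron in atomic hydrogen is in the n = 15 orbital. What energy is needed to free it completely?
0.06 eV

The ionization energy is the energy needed to remove the electron completely (n → ∞).

For hydrogen, E_n = -13.6057 eV / n².

At n = 15: E_15 = -13.6057 / 15² = -0.06047 eV
At n = ∞: E_∞ = 0 eV

Ionization energy = E_∞ - E_15 = 0 - (-0.06047) = 0.06047 eV
Ionization energy ≈ 0.06 eV

This is also called the binding energy of the electron in state n = 15.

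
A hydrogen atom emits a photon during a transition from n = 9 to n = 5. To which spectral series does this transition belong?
Pfund series

The spectral series in hydrogen are named based on the final (lower) energy level:
- Lyman series: n_final = 1 (ultraviolet)
- Balmer series: n_final = 2 (visible/near-UV)
- Paschen series: n_final = 3 (infrared)
- Brackett series: n_final = 4 (infrared)
- Pfund series: n_final = 5 (far infrared)

Since this transition ends at n = 5, it belongs to the Pfund series.

For reference, this 9 → 5 line has photon energy
ΔE = 13.6057 eV × (1/5² - 1/9²) = 0.3762563951 eV,
corresponding to wavelength λ = hc/ΔE = 1239.84 eV·nm / 0.3762563951 eV = 3295.1998 nm in the far infrared region.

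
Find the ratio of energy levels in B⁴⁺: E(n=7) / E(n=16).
5.224490

Using E_n = -13.6057 Z² / n² eV with Z = 5:

E_7 = -13.6057 × 5² / 7² = -340.1425 / 49 = -6.941683673469 eV
E_16 = -13.6057 × 5² / 16² = -340.1425 / 256 = -1.328681640625 eV

The ratio is:
E_7/E_16 = (-6.941683673469) / (-1.328681640625)
E_7/E_16 = (-340.1425/49) / (-340.1425/256)
E_7/E_16 = 256/49
E_7/E_16 = 5.224490
(Note: the Z² factors cancel in the ratio.)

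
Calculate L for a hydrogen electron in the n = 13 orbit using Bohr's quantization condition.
1.37e-33 J·s (or 13ℏ)

In the Bohr model, angular momentum is quantized:
L = nℏ

where ℏ = h/(2π) = 1.0546e-34 J·s

For n = 13:
L = 13 × 1.0546e-34 J·s
L = 1.37e-33 J·s

This can also be written as L = 13ℏ.
The angular momentum is an integer multiple of the reduced Planck constant.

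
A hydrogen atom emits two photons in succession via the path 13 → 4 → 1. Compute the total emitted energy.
13.5252 eV

The energy levels of hydrogen are E_n = -13.6057 / n² eV.

First transition (13 → 4):
ΔE₁ = |E_4 - E_13|
ΔE₁ = |-0.8503562500 - (-0.0805071006)| = 0.7698491 eV

Second transition (4 → 1):
ΔE₂ = |E_1 - E_4|
ΔE₂ = |-13.6057000000 - (-0.8503562500)| = 12.7553438 eV

Total energy released:
E_total = ΔE₁ + ΔE₂ = 0.7698491 + 12.7553438 = 13.5252 eV

Note: This equals the direct transition 13 → 1: 13.5252 eV ✓
Energy is conserved regardless of the path taken.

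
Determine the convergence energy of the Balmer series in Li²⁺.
30.613 eV

The series limit corresponds to the transition from n = ∞ to n = 2.
This is the highest energy (shortest wavelength) transition in the Balmer series.

E_∞ = 0 eV
E_2 = -13.6057 × 3² / 2² = -30.613 eV

Energy at series limit:
ΔE = E_∞ - E_2 = 0 - (-30.613) = 30.613 eV

This energy equals the ionization energy from the n = 2 state of Li²⁺.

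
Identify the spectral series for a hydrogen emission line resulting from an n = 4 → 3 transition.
Paschen series

The spectral series in hydrogen are named based on the final (lower) energy level:
- Lyman series: n_final = 1 (ultraviolet)
- Balmer series: n_final = 2 (visible/near-UV)
- Paschen series: n_final = 3 (infrared)
- Brackett series: n_final = 4 (infrared)
- Pfund series: n_final = 5 (far infrared)

Since this transition ends at n = 3, it belongs to the Paschen series.

For reference, this 4 → 3 line has photon energy
ΔE = 13.6057 eV × (1/3² - 1/4²) = 0.6613881944 eV,
corresponding to wavelength λ = hc/ΔE = 1239.84 eV·nm / 0.6613881944 eV = 1874.6026 nm in the infrared region.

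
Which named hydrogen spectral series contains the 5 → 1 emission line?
Lyman series

The spectral series in hydrogen are named based on the final (lower) energy level:
- Lyman series: n_final = 1 (ultraviolet)
- Balmer series: n_final = 2 (visible/near-UV)
- Paschen series: n_final = 3 (infrared)
- Brackett series: n_final = 4 (infrared)
- Pfund series: n_final = 5 (far infrared)

Since this transition ends at n = 1, it belongs to the Lyman series.

For reference, this 5 → 1 line has photon energy
ΔE = 13.6057 eV × (1/1² - 1/5²) = 13.06147200 eV,
corresponding to wavelength λ = hc/ΔE = 1239.84 eV·nm / 13.06147200 eV = 94.923451 nm in the ultraviolet region.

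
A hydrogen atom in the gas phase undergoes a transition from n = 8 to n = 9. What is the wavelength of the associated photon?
27788.2261 nm

First, find the transition energy using E_n = -13.6057 / n² eV:
E_8 = -13.6057 / 8² = -0.212589062500 eV
E_9 = -13.6057 / 9² = -0.167971604938 eV

Photon energy: |ΔE| = |E_9 - E_8| = 0.044617457562 eV

Convert to wavelength using E = hc/λ with hc = 1239.84 eV·nm:
λ = hc/E = 1239.84 eV·nm / 0.044617457562 eV
λ = 27788.2261 nm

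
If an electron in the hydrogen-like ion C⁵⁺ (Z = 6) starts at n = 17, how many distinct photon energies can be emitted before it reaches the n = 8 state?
45

The electron can occupy levels n = 8, 9, ..., 17 during de-excitation — that is m = 17 - 8 + 1 = 10 distinct levels.

The number of distinct spectral lines equals the number of ways to choose 2 of these m levels (each pair gives one possible emission transition):

Number of lines = m(m-1)/2 = 10×9/2 = 45

These correspond to all possible transitions between the 10 levels:
17 → 16, 17 → 15, 17 → 14, 17 → 13, 17 → 12, 17 → 11, 17 → 10, 17 → 9...

Each transition produces a photon with a unique energy (and thus wavelength). This count does not depend on Z.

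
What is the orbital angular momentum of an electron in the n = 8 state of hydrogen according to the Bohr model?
8.437e-34 J·s (or 8ℏ)

In the Bohr model, angular momentum is quantized:
L = nℏ

where ℏ = h/(2π) = 1.05457e-34 J·s

For n = 8:
L = 8 × 1.05457e-34 J·s
L = 8.437e-34 J·s

This can also be written as L = 8ℏ.
The angular momentum is an integer multiple of the reduced Planck constant.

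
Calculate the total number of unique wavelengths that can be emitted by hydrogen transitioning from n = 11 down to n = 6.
15

The electron can occupy levels n = 6, 7, ..., 11 during de-excitation — that is m = 11 - 6 + 1 = 6 distinct levels.

The number of distinct spectral lines equals the number of ways to choose 2 of these m levels (each pair gives one possible emission transition):

Number of lines = m(m-1)/2 = 6×5/2 = 15

These correspond to all possible transitions between the 6 levels:
11 → 10, 11 → 9, 11 → 8, 11 → 7, 11 → 6, 10 → 9, 10 → 8, 10 → 7...

Each transition produces a photon with a unique energy (and thus wavelength). This count does not depend on Z.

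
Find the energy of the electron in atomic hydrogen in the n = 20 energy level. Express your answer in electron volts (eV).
-0.034014 eV

The energy levels of a hydrogen-like atom are given by:
E_n = -13.6057 eV / n²

For n = 20:
E_20 = -13.6057 eV / 20²
E_20 = -13.6057 eV / 400
E_20 = -0.034014 eV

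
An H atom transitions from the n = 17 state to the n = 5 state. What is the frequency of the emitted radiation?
1.20210e+14 Hz

First, find the transition energy:
E_17 = -13.6057 / 17² = -0.047078547 eV
E_5 = -13.6057 / 5² = -0.544228000 eV
|ΔE| = |E_5 - E_17| = 0.497149453 eV

Convert to Joules: E = 0.497149453 eV × (1.602177 × 10⁻¹⁹ J/eV) = 7.9652142e-20 J

Using E = hf:
f = E/h = 7.9652142e-20 J / (6.62607 × 10⁻³⁴ J·s)
f = 1.20210e+14 Hz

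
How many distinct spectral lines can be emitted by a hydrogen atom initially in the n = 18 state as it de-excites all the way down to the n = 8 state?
55

The electron can occupy levels n = 8, 9, ..., 18 during de-excitation — that is m = 18 - 8 + 1 = 11 distinct levels.

The number of distinct spectral lines equals the number of ways to choose 2 of these m levels (each pair gives one possible emission transition):

Number of lines = m(m-1)/2 = 11×10/2 = 55

These correspond to all possible transitions between the 11 levels:
18 → 17, 18 → 16, 18 → 15, 18 → 14, 18 → 13, 18 → 12, 18 → 11, 18 → 10...

Each transition produces a photon with a unique energy (and thus wavelength). This count does not depend on Z.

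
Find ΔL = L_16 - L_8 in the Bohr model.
8.4366e-34 J·s (or 8ℏ)

In the Bohr model, L_n = nℏ where ℏ = 1.054572e-34 J·s.

L_16 = 16ℏ = 1.687315e-33 J·s
L_8 = 8ℏ = 8.436576e-34 J·s

ΔL = L_16 - L_8 = (16 - 8)ℏ = 8ℏ
ΔL = 8 × 1.054572e-34 J·s = 8.4366e-34 J·s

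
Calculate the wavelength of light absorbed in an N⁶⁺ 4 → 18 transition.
31.3013 nm

First, find the transition energy using E_n = -13.6057 Z² / n² eV:
E_4 = -13.6057 × 7² / 4² = -41.667456 eV
E_18 = -13.6057 × 7² / 18² = -2.057652 eV

Photon energy: |ΔE| = |E_18 - E_4| = 39.609804 eV

Convert to wavelength using E = hc/λ with hc = 1239.84 eV·nm:
λ = hc/E = 1239.84 eV·nm / 39.609804 eV
λ = 31.3013 nm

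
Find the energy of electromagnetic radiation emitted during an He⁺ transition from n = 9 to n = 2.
12.934 eV

The energy levels are E_n = -13.6057 Z² eV / n².

Energy at n = 9: E_9 = -13.6057 × 2² / 9² = -0.671886 eV
Energy at n = 2: E_2 = -13.6057 × 2² / 2² = -13.605700 eV

For emission (electron falling to lower state), the photon energy is:
E_photon = E_9 - E_2 = |-0.671886 - (-13.605700)|
E_photon = 12.934 eV

This energy is carried away by the emitted photon.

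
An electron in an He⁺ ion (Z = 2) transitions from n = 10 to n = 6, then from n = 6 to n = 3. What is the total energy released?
5.50275 eV

The energy levels of He⁺ are E_n = -13.6057 × 2² / n² eV.

First transition (10 → 6):
ΔE₁ = |E_6 - E_10|
ΔE₁ = |-1.51174444444 - (-0.54422800000)| = 0.96751644 eV

Second transition (6 → 3):
ΔE₂ = |E_3 - E_6|
ΔE₂ = |-6.04697777778 - (-1.51174444444)| = 4.53523333 eV

Total energy released:
E_total = ΔE₁ + ΔE₂ = 0.96751644 + 4.53523333 = 5.50275 eV

Note: This equals the direct transition 10 → 3: 5.50275 eV ✓
Energy is conserved regardless of the path taken.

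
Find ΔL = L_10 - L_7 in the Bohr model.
3.1637e-34 J·s (or 3ℏ)

In the Bohr model, L_n = nℏ where ℏ = 1.054572e-34 J·s.

L_10 = 10ℏ = 1.054572e-33 J·s
L_7 = 7ℏ = 7.382004e-34 J·s

ΔL = L_10 - L_7 = (10 - 7)ℏ = 3ℏ
ΔL = 3 × 1.054572e-34 J·s = 3.1637e-34 J·s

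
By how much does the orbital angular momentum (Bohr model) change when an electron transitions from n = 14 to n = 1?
1.37e-33 J·s (or 13ℏ)

In the Bohr model, L_n = nℏ where ℏ = 1.0546e-34 J·s.

L_14 = 14ℏ = 1.4764e-33 J·s
L_1 = 1ℏ = 1.0546e-34 J·s

ΔL = L_14 - L_1 = (14 - 1)ℏ = 13ℏ
ΔL = 13 × 1.0546e-34 J·s = 1.37e-33 J·s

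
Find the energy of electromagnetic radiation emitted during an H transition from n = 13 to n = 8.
0.13208 eV

The energy levels are E_n = -13.6057 eV / n².

Energy at n = 13: E_13 = -13.6057 / 13² = -0.08050710 eV
Energy at n = 8: E_8 = -13.6057 / 8² = -0.21258906 eV

For emission (electron falling to lower state), the photon energy is:
E_photon = E_13 - E_8 = |-0.08050710 - (-0.21258906)|
E_photon = 0.13208 eV

This energy is carried away by the emitted photon.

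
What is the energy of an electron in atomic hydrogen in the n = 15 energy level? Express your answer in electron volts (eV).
-0.0605 eV

The energy levels of a hydrogen-like atom are given by:
E_n = -13.6057 eV / n²

For n = 15:
E_15 = -13.6057 eV / 15²
E_15 = -13.6057 eV / 225
E_15 = -0.0605 eV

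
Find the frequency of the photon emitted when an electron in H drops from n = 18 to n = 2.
8.1231e+14 Hz

First, find the transition energy:
E_18 = -13.6057 / 18² = -0.0419929 eV
E_2 = -13.6057 / 2² = -3.4014250 eV
|ΔE| = |E_2 - E_18| = 3.3594321 eV

Convert to Joules: E = 3.3594321 eV × (1.602177 × 10⁻¹⁹ J/eV) = 5.382405e-19 J

Using E = hf:
f = E/h = 5.382405e-19 J / (6.62607 × 10⁻³⁴ J·s)
f = 8.1231e+14 Hz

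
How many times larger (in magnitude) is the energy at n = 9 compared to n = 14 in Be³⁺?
2.420

Using E_n = -13.6057 Z² / n² eV with Z = 4:

E_9 = -13.6057 × 4² / 9² = -217.6912 / 81 = -2.687545679 eV
E_14 = -13.6057 × 4² / 14² = -217.6912 / 196 = -1.110669388 eV

The ratio is:
E_9/E_14 = (-2.687545679) / (-1.110669388)
E_9/E_14 = (-217.6912/81) / (-217.6912/196)
E_9/E_14 = 196/81
E_9/E_14 = 2.420
(Note: the Z² factors cancel in the ratio.)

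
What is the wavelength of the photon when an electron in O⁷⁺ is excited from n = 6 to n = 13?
65.133 nm

First, find the transition energy using E_n = -13.6057 Z² / n² eV:
E_6 = -13.6057 × 8² / 6² = -24.18791 eV
E_13 = -13.6057 × 8² / 13² = -5.15245 eV

Photon energy: |ΔE| = |E_13 - E_6| = 19.03546 eV

Convert to wavelength using E = hc/λ with hc = 1239.84 eV·nm:
λ = hc/E = 1239.84 eV·nm / 19.03546 eV
λ = 65.133 nm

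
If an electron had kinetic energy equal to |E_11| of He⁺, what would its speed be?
3.98e+05 m/s (or 0.13268% of c)

The binding energy at n = 11 for He⁺ is:
E_11 = -13.6057 × 2²/11² = -0.4497752 eV
|E_11| = 0.4497752 eV

Convert to Joules:
KE = 0.4497752 eV × (1.602177 × 10⁻¹⁹ J/eV) = 7.2062e-20 J

Using KE = ½mv²:
v = √(2·KE/m_e)
v = √(2 × 7.2062e-20 J / 9.10938 × 10⁻³¹ kg)
v = 3.98e+05 m/s

This is approximately 0.13268% the speed of light.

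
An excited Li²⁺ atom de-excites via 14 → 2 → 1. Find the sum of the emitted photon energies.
121.8265 eV

The energy levels of Li²⁺ are E_n = -13.6057 × 3² / n² eV.

First transition (14 → 2):
ΔE₁ = |E_2 - E_14|
ΔE₁ = |-30.6128250000 - (-0.6247515306)| = 29.9880735 eV

Second transition (2 → 1):
ΔE₂ = |E_1 - E_2|
ΔE₂ = |-122.4513000000 - (-30.6128250000)| = 91.8384750 eV

Total energy released:
E_total = ΔE₁ + ΔE₂ = 29.9880735 + 91.8384750 = 121.8265 eV

Note: This equals the direct transition 14 → 1: 121.8265 eV ✓
Energy is conserved regardless of the path taken.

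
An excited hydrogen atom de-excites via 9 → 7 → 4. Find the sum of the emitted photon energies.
0.68238 eV

The energy levels of hydrogen are E_n = -13.6057 / n² eV.

First transition (9 → 7):
ΔE₁ = |E_7 - E_9|
ΔE₁ = |-0.27766734694 - (-0.16797160494)| = 0.10969574 eV

Second transition (7 → 4):
ΔE₂ = |E_4 - E_7|
ΔE₂ = |-0.85035625000 - (-0.27766734694)| = 0.57268890 eV

Total energy released:
E_total = ΔE₁ + ΔE₂ = 0.10969574 + 0.57268890 = 0.68238 eV

Note: This equals the direct transition 9 → 4: 0.68238 eV ✓
Energy is conserved regardless of the path taken.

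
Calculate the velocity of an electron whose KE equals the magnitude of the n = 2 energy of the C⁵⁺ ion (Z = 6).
6.563e+06 m/s (or 2.189209% of c)

The binding energy at n = 2 for C⁵⁺ is:
E_2 = -13.6057 × 6²/2² = -122.45130000 eV
|E_2| = 122.45130000 eV

Convert to Joules:
KE = 122.45130000 eV × (1.602177 × 10⁻¹⁹ J/eV) = 1.96189e-17 J

Using KE = ½mv²:
v = √(2·KE/m_e)
v = √(2 × 1.96189e-17 J / 9.10938 × 10⁻³¹ kg)
v = 6.563e+06 m/s

This is approximately 2.189209% the speed of light.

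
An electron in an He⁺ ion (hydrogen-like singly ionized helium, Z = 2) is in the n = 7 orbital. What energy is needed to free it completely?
1.1107 eV

The ionization energy is the energy needed to remove the electron completely (n → ∞).

For a hydrogen-like ion with Z = 2, E_n = -13.6057 Z² / n² eV.

At n = 7: E_7 = -13.6057 × 2² / 7² = -1.1106694 eV
At n = ∞: E_∞ = 0 eV

Ionization energy = E_∞ - E_7 = 0 - (-1.1106694) = 1.1106694 eV
Ionization energy ≈ 1.1107 eV

This is also called the binding energy of the electron in state n = 7.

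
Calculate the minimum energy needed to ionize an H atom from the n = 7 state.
0.28 eV

The ionization energy is the energy needed to remove the electron completely (n → ∞).

For hydrogen, E_n = -13.6057 eV / n².

At n = 7: E_7 = -13.6057 / 7² = -0.27767 eV
At n = ∞: E_∞ = 0 eV

Ionization energy = E_∞ - E_7 = 0 - (-0.27767) = 0.27767 eV
Ionization energy ≈ 0.28 eV

This is also called the binding energy of the electron in state n = 7.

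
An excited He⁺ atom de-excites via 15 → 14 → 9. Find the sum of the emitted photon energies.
0.43001 eV

The energy levels of He⁺ are E_n = -13.6057 × 2² / n² eV.

First transition (15 → 14):
ΔE₁ = |E_14 - E_15|
ΔE₁ = |-0.27766734694 - (-0.24187911111)| = 0.03578824 eV

Second transition (14 → 9):
ΔE₂ = |E_9 - E_14|
ΔE₂ = |-0.67188641975 - (-0.27766734694)| = 0.39421907 eV

Total energy released:
E_total = ΔE₁ + ΔE₂ = 0.03578824 + 0.39421907 = 0.43001 eV

Note: This equals the direct transition 15 → 9: 0.43001 eV ✓
Energy is conserved regardless of the path taken.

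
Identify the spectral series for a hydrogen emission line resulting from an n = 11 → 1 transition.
Lyman series

The spectral series in hydrogen are named based on the final (lower) energy level:
- Lyman series: n_final = 1 (ultraviolet)
- Balmer series: n_final = 2 (visible/near-UV)
- Paschen series: n_final = 3 (infrared)
- Brackett series: n_final = 4 (infrared)
- Pfund series: n_final = 5 (far infrared)

Since this transition ends at n = 1, it belongs to the Lyman series.

For reference, this 11 → 1 line has photon energy
ΔE = 13.6057 eV × (1/1² - 1/11²) = 13.493256 eV,
corresponding to wavelength λ = hc/ΔE = 1239.84 eV·nm / 13.493256 eV = 91.8859 nm in the ultraviolet region.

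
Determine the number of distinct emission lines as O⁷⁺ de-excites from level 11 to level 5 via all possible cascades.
21

The electron can occupy levels n = 5, 6, ..., 11 during de-excitation — that is m = 11 - 5 + 1 = 7 distinct levels.

The number of distinct spectral lines equals the number of ways to choose 2 of these m levels (each pair gives one possible emission transition):

Number of lines = m(m-1)/2 = 7×6/2 = 21

These correspond to all possible transitions between the 7 levels:
11 → 10, 11 → 9, 11 → 8, 11 → 7, 11 → 6, 11 → 5, 10 → 9, 10 → 8...

Each transition produces a photon with a unique energy (and thus wavelength). This count does not depend on Z.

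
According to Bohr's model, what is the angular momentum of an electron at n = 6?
6.327e-34 J·s (or 6ℏ)

In the Bohr model, angular momentum is quantized:
L = nℏ

where ℏ = h/(2π) = 1.05457e-34 J·s

For n = 6:
L = 6 × 1.05457e-34 J·s
L = 6.327e-34 J·s

This can also be written as L = 6ℏ.
The angular momentum is an integer multiple of the reduced Planck constant.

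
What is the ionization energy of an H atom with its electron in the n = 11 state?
0.112444 eV

The ionization energy is the energy needed to remove the electron completely (n → ∞).

For hydrogen, E_n = -13.6057 eV / n².

At n = 11: E_11 = -13.6057 / 11² = -0.112443802 eV
At n = ∞: E_∞ = 0 eV

Ionization energy = E_∞ - E_11 = 0 - (-0.112443802) = 0.112443802 eV
Ionization energy ≈ 0.112444 eV

This is also called the binding energy of the electron in state n = 11.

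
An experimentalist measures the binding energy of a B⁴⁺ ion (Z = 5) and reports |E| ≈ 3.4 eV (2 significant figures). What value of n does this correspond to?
n = 10

The exact energy levels follow E_n = -13.6057 Z² / n² eV with Z = 5.

The measured value (-3.4 eV) is reported to only 2 significant figures, so we must test candidate n values and see which one matches to that precision.

Candidate energies:
  n = 8:  E = -13.6057 × 5² / 8² = -5.31473 eV
  n = 9:  E = -13.6057 × 5² / 9² = -4.19929 eV
  n = 10:  E = -13.6057 × 5² / 10² = -3.40143 eV  ← matches
  n = 11:  E = -13.6057 × 5² / 11² = -2.81110 eV
  n = 12:  E = -13.6057 × 5² / 12² = -2.36210 eV

Checking against the measurement of -3.4 eV (2 sig figs), only n = 10 agrees:
E_10 = -3.40143 eV, which rounds to -3.4 eV ✓

Therefore n = 10.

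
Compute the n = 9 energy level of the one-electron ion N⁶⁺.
-8.231 eV

For hydrogen-like ions, the energy levels scale with Z²:
E_n = -13.6057 Z² / n² eV

For N⁶⁺ (Z = 7) at n = 9:
E_9 = -13.6057 × 7² / 9²
E_9 = -13.6057 × 49 / 81
E_9 = -666.6793 / 81
E_9 = -8.231 eV

The energy is 49 times more negative than hydrogen at the same n due to the stronger nuclear charge.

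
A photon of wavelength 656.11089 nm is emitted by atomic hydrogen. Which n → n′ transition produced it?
n = 3 → n = 2

First, find the photon energy from the wavelength (hc = 1239.84 eV·nm):
E = hc/λ = 1239.84 eV·nm / 656.11089 nm = 1.8896806 eV

The energy levels of hydrogen satisfy E_n = -13.6057 / n² eV, so an emission n_i → n_f releases
ΔE = 13.6057 × (1/n_f² − 1/n_i²) eV.

Setting ΔE equal to the photon energy:
1/n_f² − 1/n_i² = 1.8896806 / 13.6057 = 0.13888889

Since 1/n_i² must be positive, we need 1/n_f² > 0.13888889, i.e. n_f ≤ 2. For each allowed n_f, solve n_i = (1/n_f² − 0.13888889)^(−1/2) and check whether it is a whole number:
  n_f = 1: 1/n_i² = 1.00000000 − 0.13888889 = 0.86111111 → n_i = 1.078  (not an integer) ✗
  n_f = 2: 1/n_i² = 0.25000000 − 0.13888889 = 0.11111111 → n_i = 3.000  → integer, n_i = 3 ✓

Only n_f = 2 gives an integer upper level, n_i = 3.

The transition is from n = 3 to n = 2 (emission).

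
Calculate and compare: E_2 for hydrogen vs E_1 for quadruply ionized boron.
B⁴⁺ at n = 1 (E = -340.14250 eV)

Using E_n = -13.6057 Z² / n² eV:

H (Z = 1) at n = 2:
E = -13.6057 × 1² / 2² = -13.6057 × 1 / 4 = -3.40142500 eV

B⁴⁺ (Z = 5) at n = 1:
E = -13.6057 × 5² / 1² = -13.6057 × 25 / 1 = -340.14250000 eV

Since -340.14250000 eV < -3.40142500 eV,
B⁴⁺ at n = 1 is more tightly bound (requires more energy to ionize).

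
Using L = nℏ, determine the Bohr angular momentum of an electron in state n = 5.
5.2729e-34 J·s (or 5ℏ)

In the Bohr model, angular momentum is quantized:
L = nℏ

where ℏ = h/(2π) = 1.054572e-34 J·s

For n = 5:
L = 5 × 1.054572e-34 J·s
L = 5.2729e-34 J·s

This can also be written as L = 5ℏ.
The angular momentum is an integer multiple of the reduced Planck constant.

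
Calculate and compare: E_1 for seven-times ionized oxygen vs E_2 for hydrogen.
O⁷⁺ at n = 1 (E = -870.76480 eV)

Using E_n = -13.6057 Z² / n² eV:

O⁷⁺ (Z = 8) at n = 1:
E = -13.6057 × 8² / 1² = -13.6057 × 64 / 1 = -870.76480000 eV

H (Z = 1) at n = 2:
E = -13.6057 × 1² / 2² = -13.6057 × 1 / 4 = -3.40142500 eV

Since -870.76480000 eV < -3.40142500 eV,
O⁷⁺ at n = 1 is more tightly bound (requires more energy to ionize).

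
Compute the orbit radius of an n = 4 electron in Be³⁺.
0.21167 nm (or 2.11671 Å)

The Bohr radius formula is:
r_n = n² a₀ / Z

where a₀ = 0.05291772 nm is the Bohr radius.

For Be³⁺ (Z = 4) at n = 4:
r_4 = 4² × 0.05291772 nm / 4
r_4 = 16 × 0.05291772 nm / 4
r_4 = 0.846684 nm / 4
r_4 = 0.21167 nm

The electron orbits at approximately 0.21167 nm from the nucleus.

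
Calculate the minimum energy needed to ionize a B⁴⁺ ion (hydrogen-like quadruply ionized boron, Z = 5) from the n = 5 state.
13.60570 eV

The ionization energy is the energy needed to remove the electron completely (n → ∞).

For a hydrogen-like ion with Z = 5, E_n = -13.6057 Z² / n² eV.

At n = 5: E_5 = -13.6057 × 5² / 5² = -13.60570000 eV
At n = ∞: E_∞ = 0 eV

Ionization energy = E_∞ - E_5 = 0 - (-13.60570000) = 13.60570000 eV
Ionization energy ≈ 13.60570 eV

This is also called the binding energy of the electron in state n = 5.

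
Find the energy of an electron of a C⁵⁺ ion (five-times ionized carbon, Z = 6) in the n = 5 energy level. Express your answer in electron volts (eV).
-19.592 eV

The energy levels of a hydrogen-like atom are given by:
E_n = -13.6057 Z² / n² eV  (with Z = 6 for C⁵⁺)

For n = 5:
E_5 = -13.6057 × 6² / 5²
E_5 = -13.6057 × 36 / 25
E_5 = -19.592 eV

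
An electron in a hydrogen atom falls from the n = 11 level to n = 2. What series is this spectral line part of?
Balmer series

The spectral series in hydrogen are named based on the final (lower) energy level:
- Lyman series: n_final = 1 (ultraviolet)
- Balmer series: n_final = 2 (visible/near-UV)
- Paschen series: n_final = 3 (infrared)
- Brackett series: n_final = 4 (infrared)
- Pfund series: n_final = 5 (far infrared)

Since this transition ends at n = 2, it belongs to the Balmer series.

For reference, this 11 → 2 line has photon energy
ΔE = 13.6057 eV × (1/2² - 1/11²) = 3.28898120 eV,
corresponding to wavelength λ = hc/ΔE = 1239.84 eV·nm / 3.28898120 eV = 376.9678 nm in the visible/near-UV region.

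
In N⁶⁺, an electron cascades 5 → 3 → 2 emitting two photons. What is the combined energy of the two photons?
140.003 eV

The energy levels of N⁶⁺ are E_n = -13.6057 × 7² / n² eV.

First transition (5 → 3):
ΔE₁ = |E_3 - E_5|
ΔE₁ = |-74.075477778 - (-26.667172000)| = 47.408306 eV

Second transition (3 → 2):
ΔE₂ = |E_2 - E_3|
ΔE₂ = |-166.669825000 - (-74.075477778)| = 92.594347 eV

Total energy released:
E_total = ΔE₁ + ΔE₂ = 47.408306 + 92.594347 = 140.003 eV

Note: This equals the direct transition 5 → 2: 140.003 eV ✓
Energy is conserved regardless of the path taken.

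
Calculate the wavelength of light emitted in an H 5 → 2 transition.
433.936 nm

First, find the transition energy using E_n = -13.6057 / n² eV:
E_5 = -13.6057 / 5² = -0.5442280 eV
E_2 = -13.6057 / 2² = -3.4014250 eV

Photon energy: |ΔE| = |E_2 - E_5| = 2.8571970 eV

Convert to wavelength using E = hc/λ with hc = 1239.84 eV·nm:
λ = hc/E = 1239.84 eV·nm / 2.8571970 eV
λ = 433.936 nm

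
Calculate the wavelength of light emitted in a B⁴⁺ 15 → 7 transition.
228.334 nm

First, find the transition energy using E_n = -13.6057 Z² / n² eV:
E_15 = -13.6057 × 5² / 15² = -1.5117444 eV
E_7 = -13.6057 × 5² / 7² = -6.9416837 eV

Photon energy: |ΔE| = |E_7 - E_15| = 5.4299393 eV

Convert to wavelength using E = hc/λ with hc = 1239.84 eV·nm:
λ = hc/E = 1239.84 eV·nm / 5.4299393 eV
λ = 228.334 nm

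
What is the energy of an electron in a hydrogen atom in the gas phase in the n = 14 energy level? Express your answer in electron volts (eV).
-0.06942 eV

The energy levels of a hydrogen-like atom are given by:
E_n = -13.6057 eV / n²

For n = 14:
E_14 = -13.6057 eV / 14²
E_14 = -13.6057 eV / 196
E_14 = -0.06942 eV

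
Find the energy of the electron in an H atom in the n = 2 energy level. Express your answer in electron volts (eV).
-3.401425 eV

The energy levels of a hydrogen-like atom are given by:
E_n = -13.6057 eV / n²

For n = 2:
E_2 = -13.6057 eV / 2²
E_2 = -13.6057 eV / 4
E_2 = -3.401425 eV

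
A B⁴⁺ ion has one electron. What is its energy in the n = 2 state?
-85.035625 eV

For hydrogen-like ions, the energy levels scale with Z²:
E_n = -13.6057 Z² / n² eV

For B⁴⁺ (Z = 5) at n = 2:
E_2 = -13.6057 × 5² / 2²
E_2 = -13.6057 × 25 / 4
E_2 = -340.1425 / 4
E_2 = -85.035625 eV

The energy is 25 times more negative than hydrogen at the same n due to the stronger nuclear charge.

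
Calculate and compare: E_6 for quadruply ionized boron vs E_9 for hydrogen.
B⁴⁺ at n = 6 (E = -9.45 eV)

Using E_n = -13.6057 Z² / n² eV:

B⁴⁺ (Z = 5) at n = 6:
E = -13.6057 × 5² / 6² = -13.6057 × 25 / 36 = -9.44840 eV

H (Z = 1) at n = 9:
E = -13.6057 × 1² / 9² = -13.6057 × 1 / 81 = -0.16797 eV

Since -9.44840 eV < -0.16797 eV,
B⁴⁺ at n = 6 is more tightly bound (requires more energy to ionize).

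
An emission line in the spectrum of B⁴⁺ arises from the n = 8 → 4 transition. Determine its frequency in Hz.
3.8553e+15 Hz

First, find the transition energy:
E_8 = -13.6057 × 5² / 8² = -5.3147266 eV
E_4 = -13.6057 × 5² / 4² = -21.2589063 eV
|ΔE| = |E_4 - E_8| = 15.9441797 eV

Convert to Joules: E = 15.9441797 eV × (1.602177 × 10⁻¹⁹ J/eV) = 2.554540e-18 J

Using E = hf:
f = E/h = 2.554540e-18 J / (6.62607 × 10⁻³⁴ J·s)
f = 3.8553e+15 Hz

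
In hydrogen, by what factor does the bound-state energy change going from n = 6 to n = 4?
2.250000

Using E_n = -13.6057 Z² / n² eV with Z = 1:

E_4 = -13.6057 / 4² = -13.6057 / 16 = -0.850356250000 eV
E_6 = -13.6057 / 6² = -13.6057 / 36 = -0.377936111111 eV

The ratio is:
E_4/E_6 = (-0.850356250000) / (-0.377936111111)
E_4/E_6 = (-13.6057/16) / (-13.6057/36)
E_4/E_6 = 36/16
E_4/E_6 = 2.250000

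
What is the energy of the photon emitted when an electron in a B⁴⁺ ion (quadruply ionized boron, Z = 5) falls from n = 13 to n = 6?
7.435725 eV

The energy levels are E_n = -13.6057 Z² eV / n².

Energy at n = 13: E_13 = -13.6057 × 5² / 13² = -2.012677515 eV
Energy at n = 6: E_6 = -13.6057 × 5² / 6² = -9.448402778 eV

For emission (electron falling to lower state), the photon energy is:
E_photon = E_13 - E_6 = |-2.012677515 - (-9.448402778)|
E_photon = 7.435725 eV

This energy is carried away by the emitted photon.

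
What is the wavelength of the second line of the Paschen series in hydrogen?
1281.46659 nm

The lines of a series are numbered from the longest wavelength (smallest ΔE) outward; the second line is the transition from n = n_f + 2 to n_f.
The Paschen series has all transitions ending at n_f = 3.

For H, the second line (β-line) is the jump from n = 5 to n = 3:
E_5 = -13.6057 / 5² = -0.54422800000 eV
E_3 = -13.6057 / 3² = -1.51174444444 eV
ΔE = E_5 - E_3 = 0.96751644444 eV

λ = hc/E = 1239.84 eV·nm / 0.96751644444 eV
λ = 1281.46659 nm

This is the β-line of the Paschen series in H.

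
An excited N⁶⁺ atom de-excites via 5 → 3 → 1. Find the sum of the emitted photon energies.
640.012 eV

The energy levels of N⁶⁺ are E_n = -13.6057 × 7² / n² eV.

First transition (5 → 3):
ΔE₁ = |E_3 - E_5|
ΔE₁ = |-74.075477778 - (-26.667172000)| = 47.408306 eV

Second transition (3 → 1):
ΔE₂ = |E_1 - E_3|
ΔE₂ = |-666.679300000 - (-74.075477778)| = 592.603822 eV

Total energy released:
E_total = ΔE₁ + ΔE₂ = 47.408306 + 592.603822 = 640.012 eV

Note: This equals the direct transition 5 → 1: 640.012 eV ✓
Energy is conserved regardless of the path taken.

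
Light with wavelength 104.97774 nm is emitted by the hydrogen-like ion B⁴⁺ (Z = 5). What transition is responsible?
n = 6 → n = 4

First, find the photon energy from the wavelength (hc = 1239.84 eV·nm):
E = hc/λ = 1239.84 eV·nm / 104.97774 nm = 11.810504 eV

The energy levels of B⁴⁺ satisfy E_n = -13.6057 × 5² / n² eV, so an emission n_i → n_f releases
ΔE = 13.6057 × 5² × (1/n_f² − 1/n_i²) eV.

Setting ΔE equal to the photon energy:
1/n_f² − 1/n_i² = 11.810504 / (13.6057 × 5²) = 0.034722224

Since 1/n_i² must be positive, we need 1/n_f² > 0.034722224, i.e. n_f ≤ 5. For each allowed n_f, solve n_i = (1/n_f² − 0.034722224)^(−1/2) and check whether it is a whole number:
  n_f = 1: 1/n_i² = 1.000000000 − 0.034722224 = 0.965277776 → n_i = 1.018  (not an integer) ✗
  n_f = 2: 1/n_i² = 0.250000000 − 0.034722224 = 0.215277776 → n_i = 2.155  (not an integer) ✗
  n_f = 3: 1/n_i² = 0.111111111 − 0.034722224 = 0.076388887 → n_i = 3.618  (not an integer) ✗
  n_f = 4: 1/n_i² = 0.062500000 − 0.034722224 = 0.027777776 → n_i = 6.000  → integer, n_i = 6 ✓
  n_f = 5: 1/n_i² = 0.040000000 − 0.034722224 = 0.005277776 → n_i = 13.765  (not an integer) ✗

Only n_f = 4 gives an integer upper level, n_i = 6.

The transition is from n = 6 to n = 4 (emission).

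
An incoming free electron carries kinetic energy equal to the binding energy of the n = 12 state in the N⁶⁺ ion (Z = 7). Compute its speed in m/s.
1.276e+06 m/s (or 0.4257% of c)

The binding energy at n = 12 for N⁶⁺ is:
E_12 = -13.6057 × 7²/12² = -4.629717 eV
|E_12| = 4.629717 eV

Convert to Joules:
KE = 4.629717 eV × (1.602177 × 10⁻¹⁹ J/eV) = 7.41763e-19 J

Using KE = ½mv²:
v = √(2·KE/m_e)
v = √(2 × 7.41763e-19 J / 9.10938 × 10⁻³¹ kg)
v = 1.276e+06 m/s

This is approximately 0.4257% the speed of light.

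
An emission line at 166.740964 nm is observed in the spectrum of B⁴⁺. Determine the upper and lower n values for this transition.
n = 13 → n = 6

First, find the photon energy from the wavelength (hc = 1239.84 eV·nm):
E = hc/λ = 1239.84 eV·nm / 166.740964 nm = 7.4357253 eV

The energy levels of B⁴⁺ satisfy E_n = -13.6057 × 5² / n² eV, so an emission n_i → n_f releases
ΔE = 13.6057 × 5² × (1/n_f² − 1/n_i²) eV.

Setting ΔE equal to the photon energy:
1/n_f² − 1/n_i² = 7.4357253 / (13.6057 × 5²) = 0.021860618

Since 1/n_i² must be positive, we need 1/n_f² > 0.021860618, i.e. n_f ≤ 6. For each allowed n_f, solve n_i = (1/n_f² − 0.021860618)^(−1/2) and check whether it is a whole number:
  n_f = 1: 1/n_i² = 1.000000000 − 0.021860618 = 0.978139382 → n_i = 1.011  (not an integer) ✗
  n_f = 2: 1/n_i² = 0.250000000 − 0.021860618 = 0.228139382 → n_i = 2.094  (not an integer) ✗
  n_f = 3: 1/n_i² = 0.111111111 − 0.021860618 = 0.089250493 → n_i = 3.347  (not an integer) ✗
  n_f = 4: 1/n_i² = 0.062500000 − 0.021860618 = 0.040639382 → n_i = 4.961  (not an integer) ✗
  n_f = 5: 1/n_i² = 0.040000000 − 0.021860618 = 0.018139382 → n_i = 7.425  (not an integer) ✗
  n_f = 6: 1/n_i² = 0.027777778 − 0.021860618 = 0.005917160 → n_i = 13.000  → integer, n_i = 13 ✓

Only n_f = 6 gives an integer upper level, n_i = 13.

The transition is from n = 13 to n = 6 (emission).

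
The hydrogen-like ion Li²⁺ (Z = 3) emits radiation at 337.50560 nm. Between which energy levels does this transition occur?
n = 10 → n = 5

First, find the photon energy from the wavelength (hc = 1239.84 eV·nm):
E = hc/λ = 1239.84 eV·nm / 337.50560 nm = 3.6735390 eV

The energy levels of Li²⁺ satisfy E_n = -13.6057 × 3² / n² eV, so an emission n_i → n_f releases
ΔE = 13.6057 × 3² × (1/n_f² − 1/n_i²) eV.

Setting ΔE equal to the photon energy:
1/n_f² − 1/n_i² = 3.6735390 / (13.6057 × 3²) = 0.030000000

Since 1/n_i² must be positive, we need 1/n_f² > 0.030000000, i.e. n_f ≤ 5. For each allowed n_f, solve n_i = (1/n_f² − 0.030000000)^(−1/2) and check whether it is a whole number:
  n_f = 1: 1/n_i² = 1.000000000 − 0.030000000 = 0.970000000 → n_i = 1.015  (not an integer) ✗
  n_f = 2: 1/n_i² = 0.250000000 − 0.030000000 = 0.220000000 → n_i = 2.132  (not an integer) ✗
  n_f = 3: 1/n_i² = 0.111111111 − 0.030000000 = 0.081111111 → n_i = 3.511  (not an integer) ✗
  n_f = 4: 1/n_i² = 0.062500000 − 0.030000000 = 0.032500000 → n_i = 5.547  (not an integer) ✗
  n_f = 5: 1/n_i² = 0.040000000 − 0.030000000 = 0.010000000 → n_i = 10.000  → integer, n_i = 10 ✓

Only n_f = 5 gives an integer upper level, n_i = 10.

The transition is from n = 10 to n = 5 (emission).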